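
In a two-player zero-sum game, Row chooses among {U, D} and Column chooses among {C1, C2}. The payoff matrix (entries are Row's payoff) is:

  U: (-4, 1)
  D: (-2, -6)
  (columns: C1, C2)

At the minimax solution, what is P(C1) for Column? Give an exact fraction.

Row minima: U → -4, D → -6; maximin = -4.
Column maxima: C1 → -2, C2 → 1; minimax = -2.
-4 ≠ -2, so there is no saddle point; optimal play is mixed.
Let Row play U with probability p. Expected payoff against C1: (-4)p + (-2)(1−p) = −2p − 2; against C2: 1p + (-6)(1−p) = 7p − 6.
Setting these equal: −2p − 2 = 7p − 6 ⇒ −9p = -4 ⇒ p = 4/9, and the value is (-2)·(4/9) − 2 = -26/9.
For Column: with q = P(C1), equating U's and D's payoffs gives −5q + 1 = 4q − 6 ⇒ q = 7/9.

7/9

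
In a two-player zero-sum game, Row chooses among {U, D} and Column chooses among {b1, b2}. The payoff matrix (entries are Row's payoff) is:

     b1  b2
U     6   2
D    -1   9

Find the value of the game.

4

Row minima: U → 2, D → -1; maximin = 2.
Column maxima: b1 → 6, b2 → 9; minimax = 6.
2 ≠ 6, so there is no saddle point; optimal play is mixed.
Let Row play U with probability p. Expected payoff against b1: 6p + (-1)(1−p) = 7p − 1; against b2: 2p + 9(1−p) = −7p + 9.
Setting these equal: 7p − 1 = −7p + 9 ⇒ 14p = 10 ⇒ p = 5/7, and the value is (7)·(5/7) − 1 = 4.
For Column: with q = P(b1), equating U's and D's payoffs gives 4q + 2 = −10q + 9 ⇒ q = 1/2.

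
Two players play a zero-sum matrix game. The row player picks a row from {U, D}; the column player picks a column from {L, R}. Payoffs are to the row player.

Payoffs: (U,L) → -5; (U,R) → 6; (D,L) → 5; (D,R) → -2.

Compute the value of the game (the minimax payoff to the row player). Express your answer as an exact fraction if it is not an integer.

Row minima: U → -5, D → -2; maximin = -2.
Column maxima: L → 5, R → 6; minimax = 5.
-2 ≠ 5, so there is no saddle point; optimal play is mixed.
Let the row player play U with probability p. Expected payoff against L: (-5)p + 5(1−p) = −10p + 5; against R: 6p + (-2)(1−p) = 8p − 2.
Setting these equal: −10p + 5 = 8p − 2 ⇒ −18p = -7 ⇒ p = 7/18, and the value is (-10)·(7/18) + 5 = 10/9.
For the column player: with q = P(L), equating U's and D's payoffs gives −11q + 6 = 7q − 2 ⇒ q = 4/9.

10/9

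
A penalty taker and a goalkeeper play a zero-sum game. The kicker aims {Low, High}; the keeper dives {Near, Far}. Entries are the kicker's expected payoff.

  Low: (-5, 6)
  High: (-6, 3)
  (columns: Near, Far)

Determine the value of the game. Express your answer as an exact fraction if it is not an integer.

-5

Row minima: Low → -5, High → -6; maximin = -5.
Column maxima: Near → -5, Far → 6; minimax = -5.
Since maximin = minimax = -5, there is a saddle point and the value is -5.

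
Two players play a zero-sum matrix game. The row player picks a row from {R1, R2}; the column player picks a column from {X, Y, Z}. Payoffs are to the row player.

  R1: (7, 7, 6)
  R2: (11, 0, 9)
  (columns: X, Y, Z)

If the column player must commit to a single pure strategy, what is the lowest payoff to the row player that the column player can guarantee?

Column maxima: X → 11, Y → 7, Z → 9.
The smallest of these is 7.

7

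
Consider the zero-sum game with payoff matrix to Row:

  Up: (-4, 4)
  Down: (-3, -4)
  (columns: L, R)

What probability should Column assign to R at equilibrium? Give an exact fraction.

1/9

Row minima: Up → -4, Down → -4; maximin = -4.
Column maxima: L → -3, R → 4; minimax = -3.
-4 ≠ -3, so there is no saddle point; optimal play is mixed.
Let Row play Up with probability p. Expected payoff against L: (-4)p + (-3)(1−p) = −p − 3; against R: 4p + (-4)(1−p) = 8p − 4.
Setting these equal: −p − 3 = 8p − 4 ⇒ −9p = -1 ⇒ p = 1/9, and the value is (-1)·(1/9) − 3 = -28/9.
For Column: with q = P(L), equating Up's and Down's payoffs gives −8q + 4 = q − 4 ⇒ q = 8/9.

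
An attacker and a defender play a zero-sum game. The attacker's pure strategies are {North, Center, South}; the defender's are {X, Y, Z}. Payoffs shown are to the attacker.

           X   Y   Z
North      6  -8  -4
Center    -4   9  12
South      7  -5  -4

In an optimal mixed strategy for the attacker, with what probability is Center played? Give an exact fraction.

12/25

Row minima: North → -8, Center → -4, South → -5; maximin = -4.
Column maxima: X → 7, Y → 9, Z → 12; minimax = 7.
-4 ≠ 7, so there is no saddle point; optimal play is mixed.
Z is strictly dominated by Y (it gives the attacker strictly more in every row), so the defender never plays it.
With Z eliminated, North is strictly dominated by South (South gives the attacker strictly more in every remaining column), so the attacker never plays it.
On the remaining 2×2 (Center, South vs X, Y):
Let the attacker play Center with probability p. Expected payoff against X: (-4)p + 7(1−p) = −11p + 7; against Y: 9p + (-5)(1−p) = 14p − 5.
Setting these equal: −11p + 7 = 14p − 5 ⇒ −25p = -12 ⇒ p = 12/25, and the value is (-11)·(12/25) + 7 = 43/25.
For the defender: with q = P(X), equating Center's and South's payoffs gives −13q + 9 = 12q − 5 ⇒ q = 14/25.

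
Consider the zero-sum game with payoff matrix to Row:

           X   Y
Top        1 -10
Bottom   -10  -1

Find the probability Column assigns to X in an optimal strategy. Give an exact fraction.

Row minima: Top → -10, Bottom → -10; maximin = -10.
Column maxima: X → 1, Y → -1; minimax = -1.
-10 ≠ -1, so there is no saddle point; optimal play is mixed.
Let Row play Top with probability p. Expected payoff against X: 1p + (-10)(1−p) = 11p − 10; against Y: (-10)p + (-1)(1−p) = −9p − 1.
Setting these equal: 11p − 10 = −9p − 1 ⇒ 20p = 9 ⇒ p = 9/20, and the value is (11)·(9/20) − 10 = -101/20.
For Column: with q = P(X), equating Top's and Bottom's payoffs gives 11q − 10 = −9q − 1 ⇒ q = 9/20.

9/20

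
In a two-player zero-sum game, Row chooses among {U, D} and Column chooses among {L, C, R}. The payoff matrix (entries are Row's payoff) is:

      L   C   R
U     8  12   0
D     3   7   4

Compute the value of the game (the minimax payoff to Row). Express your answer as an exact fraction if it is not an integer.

Row minima: U → 0, D → 3; maximin = 3.
Column maxima: L → 8, C → 12, R → 4; minimax = 4.
3 ≠ 4, so there is no saddle point; optimal play is mixed.
C is strictly dominated by L (it gives Row strictly more in every row), so Column never plays it.
On the remaining 2×2 (U, D vs L, R):
Let Row play U with probability p. Expected payoff against L: 8p + 3(1−p) = 5p + 3; against R: 0p + 4(1−p) = −4p + 4.
Setting these equal: 5p + 3 = −4p + 4 ⇒ 9p = 1 ⇒ p = 1/9, and the value is (5)·(1/9) + 3 = 32/9.
For Column: with q = P(L), equating U's and D's payoffs gives 8q = −q + 4 ⇒ q = 4/9.

32/9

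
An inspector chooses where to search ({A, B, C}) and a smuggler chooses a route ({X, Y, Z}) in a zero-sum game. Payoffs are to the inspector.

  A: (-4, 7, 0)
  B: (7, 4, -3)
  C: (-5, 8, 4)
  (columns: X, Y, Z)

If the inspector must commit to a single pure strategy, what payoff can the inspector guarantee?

-3

Row minima: A → -4, B → -3, C → -5.
The best of these is -3.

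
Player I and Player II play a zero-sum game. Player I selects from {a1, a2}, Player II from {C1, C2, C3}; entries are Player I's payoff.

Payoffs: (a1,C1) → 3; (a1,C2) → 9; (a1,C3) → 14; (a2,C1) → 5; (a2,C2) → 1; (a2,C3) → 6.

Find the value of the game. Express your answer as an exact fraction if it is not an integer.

21/5

Row minima: a1 → 3, a2 → 1; maximin = 3.
Column maxima: C1 → 5, C2 → 9, C3 → 14; minimax = 5.
3 ≠ 5, so there is no saddle point; optimal play is mixed.
C3 is strictly dominated by C1 (it gives Player I strictly more in every row), so Player II never plays it.
On the remaining 2×2 (a1, a2 vs C1, C2):
Let Player I play a1 with probability p. Expected payoff against C1: 3p + 5(1−p) = −2p + 5; against C2: 9p + 1(1−p) = 8p + 1.
Setting these equal: −2p + 5 = 8p + 1 ⇒ −10p = -4 ⇒ p = 2/5, and the value is (-2)·(2/5) + 5 = 21/5.
For Player II: with q = P(C1), equating a1's and a2's payoffs gives −6q + 9 = 4q + 1 ⇒ q = 4/5.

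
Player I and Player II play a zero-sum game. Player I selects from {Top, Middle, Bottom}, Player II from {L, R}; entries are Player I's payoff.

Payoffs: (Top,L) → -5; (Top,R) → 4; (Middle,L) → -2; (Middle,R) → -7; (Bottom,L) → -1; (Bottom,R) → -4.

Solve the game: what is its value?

-2

Row minima: Top → -5, Middle → -7, Bottom → -4; maximin = -4.
Column maxima: L → -1, R → 4; minimax = -1.
-4 ≠ -1, so there is no saddle point; optimal play is mixed.
Middle is strictly dominated by Bottom, so Player I never plays it.
On the remaining 2×2 (Top, Bottom vs L, R):
Let Player I play Top with probability p. Expected payoff against L: (-5)p + (-1)(1−p) = −4p − 1; against R: 4p + (-4)(1−p) = 8p − 4.
Setting these equal: −4p − 1 = 8p − 4 ⇒ −12p = -3 ⇒ p = 1/4, and the value is (-4)·(1/4) − 1 = -2.
For Player II: with q = P(L), equating Top's and Bottom's payoffs gives −9q + 4 = 3q − 4 ⇒ q = 2/3.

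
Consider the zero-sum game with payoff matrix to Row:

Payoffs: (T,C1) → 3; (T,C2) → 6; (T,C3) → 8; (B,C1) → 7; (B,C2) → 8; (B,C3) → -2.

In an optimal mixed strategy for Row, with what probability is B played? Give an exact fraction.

5/14

Row minima: T → 3, B → -2; maximin = 3.
Column maxima: C1 → 7, C2 → 8, C3 → 8; minimax = 7.
3 ≠ 7, so there is no saddle point; optimal play is mixed.
C2 is strictly dominated by C1 (it gives Row strictly more in every row), so Column never plays it.
On the remaining 2×2 (T, B vs C1, C3):
Let Row play T with probability p. Expected payoff against C1: 3p + 7(1−p) = −4p + 7; against C3: 8p + (-2)(1−p) = 10p − 2.
Setting these equal: −4p + 7 = 10p − 2 ⇒ −14p = -9 ⇒ p = 9/14, and the value is (-4)·(9/14) + 7 = 31/7.
For Column: with q = P(C1), equating T's and B's payoffs gives −5q + 8 = 9q − 2 ⇒ q = 5/7.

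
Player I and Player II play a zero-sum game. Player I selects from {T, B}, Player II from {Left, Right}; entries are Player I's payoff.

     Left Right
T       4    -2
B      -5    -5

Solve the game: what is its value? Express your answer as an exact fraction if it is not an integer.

-2

Row minima: T → -2, B → -5; maximin = -2.
Column maxima: Left → 4, Right → -2; minimax = -2.
Since maximin = minimax = -2, there is a saddle point and the value is -2.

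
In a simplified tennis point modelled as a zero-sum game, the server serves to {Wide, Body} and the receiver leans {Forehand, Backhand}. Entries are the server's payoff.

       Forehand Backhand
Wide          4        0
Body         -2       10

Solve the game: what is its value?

Row minima: Wide → 0, Body → -2; maximin = 0.
Column maxima: Forehand → 4, Backhand → 10; minimax = 4.
0 ≠ 4, so there is no saddle point; optimal play is mixed.
Let the server play Wide with probability p. Expected payoff against Forehand: 4p + (-2)(1−p) = 6p − 2; against Backhand: 0p + 10(1−p) = −10p + 10.
Setting these equal: 6p − 2 = −10p + 10 ⇒ 16p = 12 ⇒ p = 3/4, and the value is (6)·(3/4) − 2 = 5/2.
For the receiver: with q = P(Forehand), equating Wide's and Body's payoffs gives 4q = −12q + 10 ⇒ q = 5/8.

5/2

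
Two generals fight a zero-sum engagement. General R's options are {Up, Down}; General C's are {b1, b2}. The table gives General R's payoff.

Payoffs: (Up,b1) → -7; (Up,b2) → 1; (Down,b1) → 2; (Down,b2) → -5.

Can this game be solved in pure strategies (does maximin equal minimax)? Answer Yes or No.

No

Row minima: Up → -7, Down → -5; maximin = -5.
Column maxima: b1 → 2, b2 → 1; minimax = 1.
-5 ≠ 1, so no pure-strategy equilibrium exists.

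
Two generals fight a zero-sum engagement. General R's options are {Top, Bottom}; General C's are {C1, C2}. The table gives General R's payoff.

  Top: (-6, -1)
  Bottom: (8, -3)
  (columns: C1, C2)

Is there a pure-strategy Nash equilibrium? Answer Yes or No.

No

Row minima: Top → -6, Bottom → -3; maximin = -3.
Column maxima: C1 → 8, C2 → -1; minimax = -1.
-3 ≠ -1, so no pure-strategy equilibrium exists.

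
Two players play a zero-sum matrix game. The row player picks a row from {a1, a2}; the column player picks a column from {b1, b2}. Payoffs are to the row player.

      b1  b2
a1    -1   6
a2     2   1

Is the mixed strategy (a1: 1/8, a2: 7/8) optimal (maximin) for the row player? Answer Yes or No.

Against b1 this mix gives (1/8)·(-1) + (7/8)·2 = 13/8.
Against b2 this mix gives (1/8)·6 + (7/8)·1 = 13/8.
All of the column player's active replies (b1, b2) yield 13/8, and no column does worse for the row player. The mix makes the column player indifferent and guarantees 13/8, so it is optimal.

Yes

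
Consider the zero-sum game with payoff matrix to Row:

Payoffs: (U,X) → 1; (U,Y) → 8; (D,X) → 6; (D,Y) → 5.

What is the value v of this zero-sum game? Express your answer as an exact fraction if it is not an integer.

Row minima: U → 1, D → 5; maximin = 5.
Column maxima: X → 6, Y → 8; minimax = 6.
5 ≠ 6, so there is no saddle point; optimal play is mixed.
Let Row play U with probability p. Expected payoff against X: 1p + 6(1−p) = −5p + 6; against Y: 8p + 5(1−p) = 3p + 5.
Setting these equal: −5p + 6 = 3p + 5 ⇒ −8p = -1 ⇒ p = 1/8, and the value is (-5)·(1/8) + 6 = 43/8.
For Column: with q = P(X), equating U's and D's payoffs gives −7q + 8 = q + 5 ⇒ q = 3/8.

43/8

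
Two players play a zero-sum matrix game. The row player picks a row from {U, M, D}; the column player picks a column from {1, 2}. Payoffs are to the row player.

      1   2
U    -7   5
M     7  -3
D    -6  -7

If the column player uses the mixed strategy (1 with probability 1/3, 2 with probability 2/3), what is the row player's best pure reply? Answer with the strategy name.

U

Expected payoff of U: (1/3)·(-7) + (2/3)·5 = 1.
Expected payoff of M: (1/3)·7 + (2/3)·(-3) = 1/3.
Expected payoff of D: (1/3)·(-6) + (2/3)·(-7) = -20/3.
The largest is 1, so the row player's best response is U.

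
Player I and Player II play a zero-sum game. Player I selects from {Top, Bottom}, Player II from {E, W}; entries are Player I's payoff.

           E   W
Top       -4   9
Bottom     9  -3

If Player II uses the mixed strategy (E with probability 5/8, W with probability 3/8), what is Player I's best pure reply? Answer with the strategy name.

Bottom

Expected payoff of Top: (5/8)·(-4) + (3/8)·9 = 7/8.
Expected payoff of Bottom: (5/8)·9 + (3/8)·(-3) = 9/2.
The largest is 9/2, so Player I's best response is Bottom.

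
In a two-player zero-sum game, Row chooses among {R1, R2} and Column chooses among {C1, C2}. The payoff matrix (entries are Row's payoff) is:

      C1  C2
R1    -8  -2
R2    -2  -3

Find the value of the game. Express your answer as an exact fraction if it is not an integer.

-20/7

Row minima: R1 → -8, R2 → -3; maximin = -3.
Column maxima: C1 → -2, C2 → -2; minimax = -2.
-3 ≠ -2, so there is no saddle point; optimal play is mixed.
Let Row play R1 with probability p. Expected payoff against C1: (-8)p + (-2)(1−p) = −6p − 2; against C2: (-2)p + (-3)(1−p) = p − 3.
Setting these equal: −6p − 2 = p − 3 ⇒ −7p = -1 ⇒ p = 1/7, and the value is (-6)·(1/7) − 2 = -20/7.
For Column: with q = P(C1), equating R1's and R2's payoffs gives −6q − 2 = q − 3 ⇒ q = 1/7.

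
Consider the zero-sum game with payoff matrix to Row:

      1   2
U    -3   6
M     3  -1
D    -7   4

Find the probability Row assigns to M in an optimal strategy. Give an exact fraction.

Row minima: U → -3, M → -1, D → -7; maximin = -1.
Column maxima: 1 → 3, 2 → 6; minimax = 3.
-1 ≠ 3, so there is no saddle point; optimal play is mixed.
D is strictly dominated by U, so Row never plays it.
On the remaining 2×2 (U, M vs 1, 2):
Let Row play U with probability p. Expected payoff against 1: (-3)p + 3(1−p) = −6p + 3; against 2: 6p + (-1)(1−p) = 7p − 1.
Setting these equal: −6p + 3 = 7p − 1 ⇒ −13p = -4 ⇒ p = 4/13, and the value is (-6)·(4/13) + 3 = 15/13.
For Column: with q = P(1), equating U's and M's payoffs gives −9q + 6 = 4q − 1 ⇒ q = 7/13.

9/13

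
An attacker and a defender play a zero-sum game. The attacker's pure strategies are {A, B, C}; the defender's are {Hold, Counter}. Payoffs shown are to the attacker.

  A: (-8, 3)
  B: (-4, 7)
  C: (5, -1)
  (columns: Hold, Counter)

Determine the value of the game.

Row minima: A → -8, B → -4, C → -1; maximin = -1.
Column maxima: Hold → 5, Counter → 7; minimax = 5.
-1 ≠ 5, so there is no saddle point; optimal play is mixed.
A is strictly dominated by B, so the attacker never plays it.
On the remaining 2×2 (B, C vs Hold, Counter):
Let the attacker play B with probability p. Expected payoff against Hold: (-4)p + 5(1−p) = −9p + 5; against Counter: 7p + (-1)(1−p) = 8p − 1.
Setting these equal: −9p + 5 = 8p − 1 ⇒ −17p = -6 ⇒ p = 6/17, and the value is (-9)·(6/17) + 5 = 31/17.
For the defender: with q = P(Hold), equating B's and C's payoffs gives −11q + 7 = 6q − 1 ⇒ q = 8/17.

31/17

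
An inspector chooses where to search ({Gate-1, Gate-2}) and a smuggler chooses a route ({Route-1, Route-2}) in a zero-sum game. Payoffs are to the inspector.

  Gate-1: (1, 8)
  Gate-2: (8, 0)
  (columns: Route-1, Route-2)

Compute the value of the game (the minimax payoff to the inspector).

Row minima: Gate-1 → 1, Gate-2 → 0; maximin = 1.
Column maxima: Route-1 → 8, Route-2 → 8; minimax = 8.
1 ≠ 8, so there is no saddle point; optimal play is mixed.
Let the inspector play Gate-1 with probability p. Expected payoff against Route-1: 1p + 8(1−p) = −7p + 8; against Route-2: 8p + 0(1−p) = 8p.
Setting these equal: −7p + 8 = 8p ⇒ −15p = -8 ⇒ p = 8/15, and the value is (-7)·(8/15) + 8 = 64/15.
For the smuggler: with q = P(Route-1), equating Gate-1's and Gate-2's payoffs gives −7q + 8 = 8q ⇒ q = 8/15.

64/15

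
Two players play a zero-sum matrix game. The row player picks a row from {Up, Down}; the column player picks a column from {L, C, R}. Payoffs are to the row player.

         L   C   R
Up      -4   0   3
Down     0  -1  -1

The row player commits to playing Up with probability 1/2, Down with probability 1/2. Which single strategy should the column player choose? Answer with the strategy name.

L

If the column player plays L, the row player's expected payoff is (1/2)·(-4) + (1/2)·0 = -2.
If the column player plays C, the row player's expected payoff is (1/2)·0 + (1/2)·(-1) = -1/2.
If the column player plays R, the row player's expected payoff is (1/2)·3 + (1/2)·(-1) = 1.
The column player minimizes the row player's payoff; the smallest is -2, so the best response is L.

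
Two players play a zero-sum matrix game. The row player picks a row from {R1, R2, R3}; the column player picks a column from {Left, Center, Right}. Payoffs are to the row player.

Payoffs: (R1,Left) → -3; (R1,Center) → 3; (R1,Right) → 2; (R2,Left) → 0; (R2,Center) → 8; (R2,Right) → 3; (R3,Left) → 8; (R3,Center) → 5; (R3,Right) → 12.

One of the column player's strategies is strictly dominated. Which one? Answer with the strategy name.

Right

Left holds the row player's payoff strictly below Right in every row: -3 < 2, 0 < 3, 8 < 12.
So Right is strictly dominated for the column player.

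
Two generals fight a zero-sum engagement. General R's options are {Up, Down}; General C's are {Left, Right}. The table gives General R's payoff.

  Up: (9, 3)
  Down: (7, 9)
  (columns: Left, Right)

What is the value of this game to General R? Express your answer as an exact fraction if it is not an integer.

15/2

Row minima: Up → 3, Down → 7; maximin = 7.
Column maxima: Left → 9, Right → 9; minimax = 9.
7 ≠ 9, so there is no saddle point; optimal play is mixed.
Let General R play Up with probability p. Expected payoff against Left: 9p + 7(1−p) = 2p + 7; against Right: 3p + 9(1−p) = −6p + 9.
Setting these equal: 2p + 7 = −6p + 9 ⇒ 8p = 2 ⇒ p = 1/4, and the value is (2)·(1/4) + 7 = 15/2.
For General C: with q = P(Left), equating Up's and Down's payoffs gives 6q + 3 = −2q + 9 ⇒ q = 3/4.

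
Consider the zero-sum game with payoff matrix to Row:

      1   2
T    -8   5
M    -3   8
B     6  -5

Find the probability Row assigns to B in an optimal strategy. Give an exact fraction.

Row minima: T → -8, M → -3, B → -5; maximin = -3.
Column maxima: 1 → 6, 2 → 8; minimax = 6.
-3 ≠ 6, so there is no saddle point; optimal play is mixed.
T is strictly dominated by M, so Row never plays it.
On the remaining 2×2 (M, B vs 1, 2):
Let Row play M with probability p. Expected payoff against 1: (-3)p + 6(1−p) = −9p + 6; against 2: 8p + (-5)(1−p) = 13p − 5.
Setting these equal: −9p + 6 = 13p − 5 ⇒ −22p = -11 ⇒ p = 1/2, and the value is (-9)·(1/2) + 6 = 3/2.
For Column: with q = P(1), equating M's and B's payoffs gives −11q + 8 = 11q − 5 ⇒ q = 13/22.

1/2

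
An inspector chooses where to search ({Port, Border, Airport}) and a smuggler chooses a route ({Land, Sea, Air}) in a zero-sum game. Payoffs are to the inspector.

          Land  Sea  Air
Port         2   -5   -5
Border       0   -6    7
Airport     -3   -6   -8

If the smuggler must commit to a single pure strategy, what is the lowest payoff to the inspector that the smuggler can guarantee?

-5

Column maxima: Land → 2, Sea → -5, Air → 7.
The smallest of these is -5.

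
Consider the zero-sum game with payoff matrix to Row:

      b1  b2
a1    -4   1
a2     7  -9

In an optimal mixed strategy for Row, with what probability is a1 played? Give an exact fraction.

16/21

Row minima: a1 → -4, a2 → -9; maximin = -4.
Column maxima: b1 → 7, b2 → 1; minimax = 1.
-4 ≠ 1, so there is no saddle point; optimal play is mixed.
Let Row play a1 with probability p. Expected payoff against b1: (-4)p + 7(1−p) = −11p + 7; against b2: 1p + (-9)(1−p) = 10p − 9.
Setting these equal: −11p + 7 = 10p − 9 ⇒ −21p = -16 ⇒ p = 16/21, and the value is (-11)·(16/21) + 7 = -29/21.
For Column: with q = P(b1), equating a1's and a2's payoffs gives −5q + 1 = 16q − 9 ⇒ q = 10/21.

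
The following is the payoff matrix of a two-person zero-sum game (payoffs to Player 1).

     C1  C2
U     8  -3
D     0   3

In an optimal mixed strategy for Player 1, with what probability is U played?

Row minima: U → -3, D → 0; maximin = 0.
Column maxima: C1 → 8, C2 → 3; minimax = 3.
0 ≠ 3, so there is no saddle point; optimal play is mixed.
Let Player 1 play U with probability p. Expected payoff against C1: 8p + 0(1−p) = 8p; against C2: (-3)p + 3(1−p) = −6p + 3.
Setting these equal: 8p = −6p + 3 ⇒ 14p = 3 ⇒ p = 3/14, and the value is (8)·(3/14) = 12/7.
For Player 2: with q = P(C1), equating U's and D's payoffs gives 11q − 3 = −3q + 3 ⇒ q = 3/7.

3/14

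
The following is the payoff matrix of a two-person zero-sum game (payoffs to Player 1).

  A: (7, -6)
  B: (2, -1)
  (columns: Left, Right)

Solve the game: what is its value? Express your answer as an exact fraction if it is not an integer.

-1

Row minima: A → -6, B → -1; maximin = -1.
Column maxima: Left → 7, Right → -1; minimax = -1.
Since maximin = minimax = -1, there is a saddle point and the value is -1.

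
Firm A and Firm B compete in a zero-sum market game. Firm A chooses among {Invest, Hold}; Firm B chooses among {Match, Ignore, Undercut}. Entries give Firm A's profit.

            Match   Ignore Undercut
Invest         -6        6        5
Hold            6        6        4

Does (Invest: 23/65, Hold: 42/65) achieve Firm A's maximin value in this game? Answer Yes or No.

No

Against Match this mix gives (23/65)·(-6) + (42/65)·6 = 114/65.
Against Ignore this mix gives (23/65)·6 + (42/65)·6 = 6.
Against Undercut this mix gives (23/65)·5 + (42/65)·4 = 283/65.
Firm B will play Match, holding Firm A to 114/65. Shifting weight toward the row that does better against Match would raise this floor (the equalizing mix achieves 54/13 against both Match and Undercut), so the proposed strategy is not optimal.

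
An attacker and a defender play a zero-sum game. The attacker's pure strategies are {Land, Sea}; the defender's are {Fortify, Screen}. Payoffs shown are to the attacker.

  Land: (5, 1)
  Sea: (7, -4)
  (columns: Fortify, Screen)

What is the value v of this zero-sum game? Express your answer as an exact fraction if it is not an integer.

Row minima: Land → 1, Sea → -4; maximin = 1.
Column maxima: Fortify → 7, Screen → 1; minimax = 1.
Since maximin = minimax = 1, there is a saddle point and the value is 1.

1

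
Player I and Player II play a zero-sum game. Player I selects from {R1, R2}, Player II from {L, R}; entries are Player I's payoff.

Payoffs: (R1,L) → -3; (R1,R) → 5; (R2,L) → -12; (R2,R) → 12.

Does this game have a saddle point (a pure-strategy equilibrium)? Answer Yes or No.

Yes

Row minima: R1 → -3, R2 → -12; maximin = -3.
Column maxima: L → -3, R → 12; minimax = -3.
maximin = minimax = -3, so a saddle point exists.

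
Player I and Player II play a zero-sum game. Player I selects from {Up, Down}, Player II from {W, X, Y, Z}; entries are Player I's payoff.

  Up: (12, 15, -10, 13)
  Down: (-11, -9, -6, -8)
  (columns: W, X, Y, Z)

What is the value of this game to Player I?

-182/27

Row minima: Up → -10, Down → -11; maximin = -10.
Column maxima: W → 12, X → 15, Y → -6, Z → 13; minimax = -6.
-10 ≠ -6, so there is no saddle point; optimal play is mixed.
X is strictly dominated by W (it gives Player I strictly more in every row), so Player II never plays it.
Z is strictly dominated by W (it gives Player I strictly more in every row), so Player II never plays it.
On the remaining 2×2 (Up, Down vs W, Y):
Let Player I play Up with probability p. Expected payoff against W: 12p + (-11)(1−p) = 23p − 11; against Y: (-10)p + (-6)(1−p) = −4p − 6.
Setting these equal: 23p − 11 = −4p − 6 ⇒ 27p = 5 ⇒ p = 5/27, and the value is (23)·(5/27) − 11 = -182/27.
For Player II: with q = P(W), equating Up's and Down's payoffs gives 22q − 10 = −5q − 6 ⇒ q = 4/27.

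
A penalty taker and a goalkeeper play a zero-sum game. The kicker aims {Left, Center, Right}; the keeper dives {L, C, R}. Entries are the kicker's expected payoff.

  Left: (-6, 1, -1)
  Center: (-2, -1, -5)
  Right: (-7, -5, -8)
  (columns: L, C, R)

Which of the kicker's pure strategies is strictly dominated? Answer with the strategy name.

Right

Left gives a strictly higher payoff than Right against every column: -6 > -7, 1 > -5, -1 > -8.
So Right is strictly dominated and the kicker never plays it.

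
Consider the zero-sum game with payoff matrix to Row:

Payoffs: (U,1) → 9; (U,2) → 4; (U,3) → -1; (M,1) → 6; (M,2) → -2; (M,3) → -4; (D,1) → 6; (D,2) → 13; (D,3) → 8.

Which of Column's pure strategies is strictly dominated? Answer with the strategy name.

3 holds Row's payoff strictly below 2 in every row: -1 < 4, -4 < -2, 8 < 13.
So 2 is strictly dominated for Column.

2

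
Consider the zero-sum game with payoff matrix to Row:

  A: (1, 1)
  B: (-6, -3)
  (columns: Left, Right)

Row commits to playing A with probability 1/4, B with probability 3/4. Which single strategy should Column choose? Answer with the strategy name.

Left

If Column plays Left, Row's expected payoff is (1/4)·1 + (3/4)·(-6) = -17/4.
If Column plays Right, Row's expected payoff is (1/4)·1 + (3/4)·(-3) = -2.
Column minimizes Row's payoff; the smallest is -17/4, so the best response is Left.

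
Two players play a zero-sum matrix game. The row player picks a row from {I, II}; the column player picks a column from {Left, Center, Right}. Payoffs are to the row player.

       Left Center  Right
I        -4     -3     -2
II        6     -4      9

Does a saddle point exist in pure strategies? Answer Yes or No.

No

Row minima: I → -4, II → -4; maximin = -4.
Column maxima: Left → 6, Center → -3, Right → 9; minimax = -3.
-4 ≠ -3, so no pure-strategy equilibrium exists.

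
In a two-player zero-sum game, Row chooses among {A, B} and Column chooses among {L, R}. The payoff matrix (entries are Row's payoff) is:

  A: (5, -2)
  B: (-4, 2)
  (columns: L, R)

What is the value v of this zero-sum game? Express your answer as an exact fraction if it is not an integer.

Row minima: A → -2, B → -4; maximin = -2.
Column maxima: L → 5, R → 2; minimax = 2.
-2 ≠ 2, so there is no saddle point; optimal play is mixed.
Let Row play A with probability p. Expected payoff against L: 5p + (-4)(1−p) = 9p − 4; against R: (-2)p + 2(1−p) = −4p + 2.
Setting these equal: 9p − 4 = −4p + 2 ⇒ 13p = 6 ⇒ p = 6/13, and the value is (9)·(6/13) − 4 = 2/13.
For Column: with q = P(L), equating A's and B's payoffs gives 7q − 2 = −6q + 2 ⇒ q = 4/13.

2/13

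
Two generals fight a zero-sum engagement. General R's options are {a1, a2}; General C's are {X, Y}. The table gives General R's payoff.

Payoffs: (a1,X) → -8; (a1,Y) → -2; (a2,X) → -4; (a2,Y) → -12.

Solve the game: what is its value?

Row minima: a1 → -8, a2 → -12; maximin = -8.
Column maxima: X → -4, Y → -2; minimax = -4.
-8 ≠ -4, so there is no saddle point; optimal play is mixed.
Let General R play a1 with probability p. Expected payoff against X: (-8)p + (-4)(1−p) = −4p − 4; against Y: (-2)p + (-12)(1−p) = 10p − 12.
Setting these equal: −4p − 4 = 10p − 12 ⇒ −14p = -8 ⇒ p = 4/7, and the value is (-4)·(4/7) − 4 = -44/7.
For General C: with q = P(X), equating a1's and a2's payoffs gives −6q − 2 = 8q − 12 ⇒ q = 5/7.

-44/7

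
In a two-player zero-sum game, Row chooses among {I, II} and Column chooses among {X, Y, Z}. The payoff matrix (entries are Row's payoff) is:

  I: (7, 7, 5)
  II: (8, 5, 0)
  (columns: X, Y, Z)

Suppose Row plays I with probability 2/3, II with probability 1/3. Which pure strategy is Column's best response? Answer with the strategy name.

Z

If Column plays X, Row's expected payoff is (2/3)·7 + (1/3)·8 = 22/3.
If Column plays Y, Row's expected payoff is (2/3)·7 + (1/3)·5 = 19/3.
If Column plays Z, Row's expected payoff is (2/3)·5 + (1/3)·0 = 10/3.
Column minimizes Row's payoff; the smallest is 10/3, so the best response is Z.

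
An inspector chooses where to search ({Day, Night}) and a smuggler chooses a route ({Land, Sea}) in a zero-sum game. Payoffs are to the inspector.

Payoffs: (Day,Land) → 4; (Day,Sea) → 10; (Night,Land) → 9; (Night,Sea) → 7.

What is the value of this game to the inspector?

Row minima: Day → 4, Night → 7; maximin = 7.
Column maxima: Land → 9, Sea → 10; minimax = 9.
7 ≠ 9, so there is no saddle point; optimal play is mixed.
Let the inspector play Day with probability p. Expected payoff against Land: 4p + 9(1−p) = −5p + 9; against Sea: 10p + 7(1−p) = 3p + 7.
Setting these equal: −5p + 9 = 3p + 7 ⇒ −8p = -2 ⇒ p = 1/4, and the value is (-5)·(1/4) + 9 = 31/4.
For the smuggler: with q = P(Land), equating Day's and Night's payoffs gives −6q + 10 = 2q + 7 ⇒ q = 3/8.

31/4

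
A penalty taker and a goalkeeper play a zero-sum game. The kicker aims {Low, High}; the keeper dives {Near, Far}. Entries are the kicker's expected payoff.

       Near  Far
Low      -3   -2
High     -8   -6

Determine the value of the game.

-3

Row minima: Low → -3, High → -8; maximin = -3.
Column maxima: Near → -3, Far → -2; minimax = -3.
Since maximin = minimax = -3, there is a saddle point and the value is -3.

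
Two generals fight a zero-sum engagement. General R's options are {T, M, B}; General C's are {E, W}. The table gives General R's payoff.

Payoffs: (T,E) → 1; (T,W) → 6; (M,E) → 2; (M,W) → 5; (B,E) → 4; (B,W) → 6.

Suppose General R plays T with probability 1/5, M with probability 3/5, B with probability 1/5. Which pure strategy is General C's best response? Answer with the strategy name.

If General C plays E, General R's expected payoff is (1/5)·1 + (3/5)·2 + (1/5)·4 = 11/5.
If General C plays W, General R's expected payoff is (1/5)·6 + (3/5)·5 + (1/5)·6 = 27/5.
General C minimizes General R's payoff; the smallest is 11/5, so the best response is E.

E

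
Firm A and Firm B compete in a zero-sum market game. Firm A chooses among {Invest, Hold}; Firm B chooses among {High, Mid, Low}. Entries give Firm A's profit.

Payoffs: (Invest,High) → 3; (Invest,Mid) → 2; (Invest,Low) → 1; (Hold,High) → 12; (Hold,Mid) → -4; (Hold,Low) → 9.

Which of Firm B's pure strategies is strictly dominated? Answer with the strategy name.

High

Mid holds Firm A's payoff strictly below High in every row: 2 < 3, -4 < 12.
So High is strictly dominated for Firm B.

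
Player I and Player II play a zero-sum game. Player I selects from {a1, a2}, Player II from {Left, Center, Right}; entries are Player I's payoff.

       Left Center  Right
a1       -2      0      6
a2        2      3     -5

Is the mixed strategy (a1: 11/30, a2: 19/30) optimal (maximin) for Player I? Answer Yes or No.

No

Against Left this mix gives (11/30)·(-2) + (19/30)·2 = 8/15.
Against Center this mix gives (11/30)·0 + (19/30)·3 = 19/10.
Against Right this mix gives (11/30)·6 + (19/30)·(-5) = -29/30.
Player II will play Right, holding Player I to -29/30. Shifting weight toward the row that does better against Right would raise this floor (the equalizing mix achieves 2/15 against both Right and Left), so the proposed strategy is not optimal.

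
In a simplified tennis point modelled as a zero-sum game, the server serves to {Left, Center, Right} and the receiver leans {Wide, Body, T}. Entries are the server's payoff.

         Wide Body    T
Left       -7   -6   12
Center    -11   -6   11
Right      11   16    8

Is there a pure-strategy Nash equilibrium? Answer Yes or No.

Row minima: Left → -7, Center → -11, Right → 8; maximin = 8.
Column maxima: Wide → 11, Body → 16, T → 12; minimax = 11.
8 ≠ 11, so no pure-strategy equilibrium exists.

No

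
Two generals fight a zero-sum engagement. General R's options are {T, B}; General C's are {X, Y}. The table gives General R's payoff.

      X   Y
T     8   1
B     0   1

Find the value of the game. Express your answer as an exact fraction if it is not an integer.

1

Row minima: T → 1, B → 0; maximin = 1.
Column maxima: X → 8, Y → 1; minimax = 1.
Since maximin = minimax = 1, there is a saddle point and the value is 1.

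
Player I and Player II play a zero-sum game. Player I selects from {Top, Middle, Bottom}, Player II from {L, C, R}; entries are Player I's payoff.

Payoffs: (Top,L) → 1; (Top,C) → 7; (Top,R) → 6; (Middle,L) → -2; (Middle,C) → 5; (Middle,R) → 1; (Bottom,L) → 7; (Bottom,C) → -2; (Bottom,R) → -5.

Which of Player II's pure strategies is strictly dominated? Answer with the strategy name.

R holds Player I's payoff strictly below C in every row: 6 < 7, 1 < 5, -5 < -2.
So C is strictly dominated for Player II.

C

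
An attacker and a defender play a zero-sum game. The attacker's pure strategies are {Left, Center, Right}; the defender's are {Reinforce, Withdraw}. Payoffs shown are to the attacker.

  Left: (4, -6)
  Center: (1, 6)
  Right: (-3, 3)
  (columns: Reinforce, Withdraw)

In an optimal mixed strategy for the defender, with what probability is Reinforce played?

Row minima: Left → -6, Center → 1, Right → -3; maximin = 1.
Column maxima: Reinforce → 4, Withdraw → 6; minimax = 4.
1 ≠ 4, so there is no saddle point; optimal play is mixed.
Right is strictly dominated by Center, so the attacker never plays it.
On the remaining 2×2 (Left, Center vs Reinforce, Withdraw):
Let the attacker play Left with probability p. Expected payoff against Reinforce: 4p + 1(1−p) = 3p + 1; against Withdraw: (-6)p + 6(1−p) = −12p + 6.
Setting these equal: 3p + 1 = −12p + 6 ⇒ 15p = 5 ⇒ p = 1/3, and the value is (3)·(1/3) + 1 = 2.
For the defender: with q = P(Reinforce), equating Left's and Center's payoffs gives 10q − 6 = −5q + 6 ⇒ q = 4/5.

4/5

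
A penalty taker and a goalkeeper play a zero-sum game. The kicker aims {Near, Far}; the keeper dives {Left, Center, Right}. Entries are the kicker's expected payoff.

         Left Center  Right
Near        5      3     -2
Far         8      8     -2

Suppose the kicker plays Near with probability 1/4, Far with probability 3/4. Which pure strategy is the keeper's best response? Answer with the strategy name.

If the keeper plays Left, the kicker's expected payoff is (1/4)·5 + (3/4)·8 = 29/4.
If the keeper plays Center, the kicker's expected payoff is (1/4)·3 + (3/4)·8 = 27/4.
If the keeper plays Right, the kicker's expected payoff is (1/4)·(-2) + (3/4)·(-2) = -2.
The keeper minimizes the kicker's payoff; the smallest is -2, so the best response is Right.

Right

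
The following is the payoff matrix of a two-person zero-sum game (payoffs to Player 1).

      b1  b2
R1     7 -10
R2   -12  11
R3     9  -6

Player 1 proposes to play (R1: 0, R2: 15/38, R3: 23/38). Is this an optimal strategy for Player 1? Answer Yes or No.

Against b1 this mix gives (15/38)·(-12) + (23/38)·9 = 27/38.
Against b2 this mix gives (15/38)·11 + (23/38)·(-6) = 27/38.
All of Player 2's active replies (b1, b2) yield 27/38, and no column does worse for Player 1. The mix makes Player 2 indifferent and guarantees 27/38, so it is optimal.

Yes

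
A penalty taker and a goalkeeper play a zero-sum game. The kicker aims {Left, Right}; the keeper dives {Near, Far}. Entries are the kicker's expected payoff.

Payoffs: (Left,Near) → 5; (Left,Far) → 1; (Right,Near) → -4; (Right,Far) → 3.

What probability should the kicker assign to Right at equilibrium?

4/11

Row minima: Left → 1, Right → -4; maximin = 1.
Column maxima: Near → 5, Far → 3; minimax = 3.
1 ≠ 3, so there is no saddle point; optimal play is mixed.
Let the kicker play Left with probability p. Expected payoff against Near: 5p + (-4)(1−p) = 9p − 4; against Far: 1p + 3(1−p) = −2p + 3.
Setting these equal: 9p − 4 = −2p + 3 ⇒ 11p = 7 ⇒ p = 7/11, and the value is (9)·(7/11) − 4 = 19/11.
For the keeper: with q = P(Near), equating Left's and Right's payoffs gives 4q + 1 = −7q + 3 ⇒ q = 2/11.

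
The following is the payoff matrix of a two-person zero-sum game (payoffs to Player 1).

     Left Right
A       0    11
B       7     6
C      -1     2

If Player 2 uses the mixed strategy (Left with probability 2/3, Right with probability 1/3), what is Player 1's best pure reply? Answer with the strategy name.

Expected payoff of A: (2/3)·0 + (1/3)·11 = 11/3.
Expected payoff of B: (2/3)·7 + (1/3)·6 = 20/3.
Expected payoff of C: (2/3)·(-1) + (1/3)·2 = 0.
The largest is 20/3, so Player 1's best response is B.

B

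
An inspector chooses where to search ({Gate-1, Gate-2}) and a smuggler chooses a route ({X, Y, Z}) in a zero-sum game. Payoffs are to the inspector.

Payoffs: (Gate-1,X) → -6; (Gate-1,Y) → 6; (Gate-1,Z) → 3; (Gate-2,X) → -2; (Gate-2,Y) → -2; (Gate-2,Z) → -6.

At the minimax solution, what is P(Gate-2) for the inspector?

9/13

Row minima: Gate-1 → -6, Gate-2 → -6; maximin = -6.
Column maxima: X → -2, Y → 6, Z → 3; minimax = -2.
-6 ≠ -2, so there is no saddle point; optimal play is mixed.
Y is strictly dominated by Z (it gives the inspector strictly more in every row), so the smuggler never plays it.
On the remaining 2×2 (Gate-1, Gate-2 vs X, Z):
Let the inspector play Gate-1 with probability p. Expected payoff against X: (-6)p + (-2)(1−p) = −4p − 2; against Z: 3p + (-6)(1−p) = 9p − 6.
Setting these equal: −4p − 2 = 9p − 6 ⇒ −13p = -4 ⇒ p = 4/13, and the value is (-4)·(4/13) − 2 = -42/13.
For the smuggler: with q = P(X), equating Gate-1's and Gate-2's payoffs gives −9q + 3 = 4q − 6 ⇒ q = 9/13.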